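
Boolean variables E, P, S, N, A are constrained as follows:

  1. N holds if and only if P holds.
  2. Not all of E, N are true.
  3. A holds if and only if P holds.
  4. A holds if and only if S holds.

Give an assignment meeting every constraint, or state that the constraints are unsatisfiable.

E = False; P = False; S = False; N = False; A = False

  (1) N=F, P=F — same ✓
  (2) {E, N}: 0/2 true — not all ✓
  (3) A=F, P=F — same ✓
  (4) A=F, S=F — same ✓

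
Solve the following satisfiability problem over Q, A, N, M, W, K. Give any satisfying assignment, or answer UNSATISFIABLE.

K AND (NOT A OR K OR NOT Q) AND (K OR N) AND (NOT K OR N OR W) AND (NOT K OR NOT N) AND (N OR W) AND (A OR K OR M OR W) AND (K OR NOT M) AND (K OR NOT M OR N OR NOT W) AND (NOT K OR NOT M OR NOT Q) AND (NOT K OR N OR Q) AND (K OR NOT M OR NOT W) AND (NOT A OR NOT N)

Q = True, A = False, N = False, M = False, W = True, K = True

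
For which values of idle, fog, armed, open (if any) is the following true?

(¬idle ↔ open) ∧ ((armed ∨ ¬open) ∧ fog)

idle=T, fog=T, armed=F, open=F

  ¬idle ↔ open = True
    ¬idle = False
  (armed ∨ ¬open) ∧ fog = True
    armed ∨ ¬open = True
      ¬open = True
Both conjuncts True, so the formula holds.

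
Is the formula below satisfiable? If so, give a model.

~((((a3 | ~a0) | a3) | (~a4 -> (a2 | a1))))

a0=T, a1=F, a2=F, a3=F, a4=F

  ~((((a3 | ~a0) | a3) | (~a4 -> (a2 | a1)))) = True
    ((a3 | ~a0) | a3) | (~a4 -> (a2 | a1)) = False
      (a3 | ~a0) | a3 = False
        a3 | ~a0 = False
          ~a0 = False
      ~a4 -> (a2 | a1) = False
        ~a4 = True
        a2 | a1 = False
The formula evaluates to True.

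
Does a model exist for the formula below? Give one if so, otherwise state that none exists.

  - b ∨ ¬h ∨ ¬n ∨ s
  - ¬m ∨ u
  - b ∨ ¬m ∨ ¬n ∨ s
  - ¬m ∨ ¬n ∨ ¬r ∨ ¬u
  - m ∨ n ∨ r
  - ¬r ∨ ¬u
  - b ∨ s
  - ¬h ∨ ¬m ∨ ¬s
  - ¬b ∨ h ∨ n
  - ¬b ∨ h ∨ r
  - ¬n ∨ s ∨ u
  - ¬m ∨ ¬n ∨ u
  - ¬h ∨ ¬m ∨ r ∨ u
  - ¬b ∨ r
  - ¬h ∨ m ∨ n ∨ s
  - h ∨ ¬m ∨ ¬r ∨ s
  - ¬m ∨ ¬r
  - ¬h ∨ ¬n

Set r = True.
  then (¬r ∨ ¬u) forces u = False.
  then (¬m ∨ ¬r) forces m = False.
Set n = False.
Set h = False.
  then (¬b ∨ h ∨ n) forces b = False.
  then (b ∨ s) forces s = True.
All clauses satisfied.

r = True; m = False; u = False; n = False; h = False; b = False; s = True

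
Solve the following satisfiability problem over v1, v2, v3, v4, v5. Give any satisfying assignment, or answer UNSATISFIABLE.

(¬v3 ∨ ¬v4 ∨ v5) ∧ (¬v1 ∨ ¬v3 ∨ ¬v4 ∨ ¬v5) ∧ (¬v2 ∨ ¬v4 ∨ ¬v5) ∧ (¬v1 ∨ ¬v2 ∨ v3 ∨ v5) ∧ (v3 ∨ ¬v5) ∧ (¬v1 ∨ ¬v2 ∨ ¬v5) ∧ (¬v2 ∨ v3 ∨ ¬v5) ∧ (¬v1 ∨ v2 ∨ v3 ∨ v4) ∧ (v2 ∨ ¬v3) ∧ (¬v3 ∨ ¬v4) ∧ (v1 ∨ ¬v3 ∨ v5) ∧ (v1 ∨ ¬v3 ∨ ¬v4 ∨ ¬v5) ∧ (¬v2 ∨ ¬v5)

Set v1 = False.
Set v2 = False.
  then (v2 ∨ ¬v3) forces v3 = False.
  then (v3 ∨ ¬v5) forces v5 = False.
Set v4 = True.
All clauses satisfied.

v1: False; v2: False; v3: False; v4: True; v5: False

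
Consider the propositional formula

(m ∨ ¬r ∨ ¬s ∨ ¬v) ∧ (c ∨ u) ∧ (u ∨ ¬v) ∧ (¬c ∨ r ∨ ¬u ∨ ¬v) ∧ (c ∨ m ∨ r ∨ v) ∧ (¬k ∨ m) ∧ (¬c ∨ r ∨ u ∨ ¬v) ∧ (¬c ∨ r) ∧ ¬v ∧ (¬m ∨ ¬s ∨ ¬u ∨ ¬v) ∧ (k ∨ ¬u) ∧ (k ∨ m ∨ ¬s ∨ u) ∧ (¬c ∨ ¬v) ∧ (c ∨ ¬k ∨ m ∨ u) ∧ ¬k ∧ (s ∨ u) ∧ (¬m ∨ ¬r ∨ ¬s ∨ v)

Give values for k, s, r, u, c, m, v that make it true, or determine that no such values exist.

The formula is unsatisfiable.

Case k = True:
  Clause (¬k) is falsified — contradiction.
Case k = False:
  (¬v) forces v = False.
  (k ∨ ¬u) forces u = False.
  (c ∨ u) forces c = True.
  (¬c ∨ r) forces r = True.
  (s ∨ u) forces s = True.
  (k ∨ m ∨ ¬s ∨ u) forces m = True.
  Clause (¬m ∨ ¬r ∨ ¬s ∨ v) is falsified — contradiction.
Both cases fail, so the formula is unsatisfiable.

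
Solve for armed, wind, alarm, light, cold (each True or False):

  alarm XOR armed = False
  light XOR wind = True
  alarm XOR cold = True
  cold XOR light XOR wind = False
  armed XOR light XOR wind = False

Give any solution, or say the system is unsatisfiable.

UNSATISFIABLE

Adding constraints 1, 3, 4, 5 mod 2: every variable appears an even number of times on the left, so the left side is 0.
But the right sides sum to 1 (mod 2). 0 ≠ 1 — the system is inconsistent.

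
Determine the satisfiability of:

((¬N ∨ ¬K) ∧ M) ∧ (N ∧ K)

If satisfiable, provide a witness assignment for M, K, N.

No satisfying assignment exists.

Case K = True: the formula simplifies to (¬N ∧ M) ∧ N.
  N = True: the conjunct ¬N is False.
  N = False: the conjunct N is False.
Case K = False: the conjunct K is False.
Both cases fail — unsatisfiable.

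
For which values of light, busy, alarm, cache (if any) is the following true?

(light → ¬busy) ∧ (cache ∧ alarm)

light: True, busy: False, alarm: True, cache: True

  light → ¬busy = True
    ¬busy = True
  cache ∧ alarm = True
Both conjuncts True, so the formula holds.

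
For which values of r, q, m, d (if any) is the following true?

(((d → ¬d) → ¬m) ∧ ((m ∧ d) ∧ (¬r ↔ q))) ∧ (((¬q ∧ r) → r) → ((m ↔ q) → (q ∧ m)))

r = False; q = True; m = True; d = True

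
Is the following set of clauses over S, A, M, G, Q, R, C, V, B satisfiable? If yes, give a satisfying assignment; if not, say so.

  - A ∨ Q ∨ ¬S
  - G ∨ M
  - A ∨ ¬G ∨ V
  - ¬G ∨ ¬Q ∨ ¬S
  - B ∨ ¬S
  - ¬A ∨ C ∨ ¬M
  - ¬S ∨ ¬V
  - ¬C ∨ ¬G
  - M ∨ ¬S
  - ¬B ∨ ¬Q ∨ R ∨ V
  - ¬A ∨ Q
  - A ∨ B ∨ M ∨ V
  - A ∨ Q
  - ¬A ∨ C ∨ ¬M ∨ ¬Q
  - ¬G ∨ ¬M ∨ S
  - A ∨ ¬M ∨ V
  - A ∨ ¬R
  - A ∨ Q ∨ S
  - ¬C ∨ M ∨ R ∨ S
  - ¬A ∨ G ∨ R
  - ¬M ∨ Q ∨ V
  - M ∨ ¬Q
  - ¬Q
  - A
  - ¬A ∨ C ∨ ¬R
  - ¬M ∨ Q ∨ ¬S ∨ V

Unsatisfiable — no assignment works.

Case A = True:
  (¬A ∨ Q) forces Q = True.
  Clause (¬Q) is falsified — contradiction.
Case A = False:
  Clause (A) is falsified — contradiction.
Both cases fail, so the formula is unsatisfiable.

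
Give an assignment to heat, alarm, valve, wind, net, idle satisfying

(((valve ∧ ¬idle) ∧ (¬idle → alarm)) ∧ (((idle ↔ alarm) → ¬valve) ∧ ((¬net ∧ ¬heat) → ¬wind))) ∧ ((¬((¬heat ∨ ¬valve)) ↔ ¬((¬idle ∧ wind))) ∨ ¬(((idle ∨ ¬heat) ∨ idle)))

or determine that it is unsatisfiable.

heat = True; alarm = True; valve = True; wind = True; net = False; idle = False

  ((valve ∧ ¬idle) ∧ (¬idle → alarm)) ∧ (((idle ↔ alarm) → ¬valve) ∧ ((¬net ∧ ¬heat) → ¬wind)) = True
    (valve ∧ ¬idle) ∧ (¬idle → alarm) = True
      valve ∧ ¬idle = True
        ¬idle = True
      ¬idle → alarm = True
        ¬idle = True
    ((idle ↔ alarm) → ¬valve) ∧ ((¬net ∧ ¬heat) → ¬wind) = True
      (idle ↔ alarm) → ¬valve = True
        idle ↔ alarm = False
        ¬valve = False
      (¬net ∧ ¬heat) → ¬wind = True
        ¬net ∧ ¬heat = False
          ¬net = True
          ¬heat = False
        ¬wind = False
  (¬((¬heat ∨ ¬valve)) ↔ ¬((¬idle ∧ wind))) ∨ ¬(((idle ∨ ¬heat) ∨ idle)) = True
    ¬((¬heat ∨ ¬valve)) ↔ ¬((¬idle ∧ wind)) = False
      ¬((¬heat ∨ ¬valve)) = True
        ¬heat ∨ ¬valve = False
          ¬heat = False
          ¬valve = False
      ¬((¬idle ∧ wind)) = False
        ¬idle ∧ wind = True
          ¬idle = True
    ¬(((idle ∨ ¬heat) ∨ idle)) = True
      (idle ∨ ¬heat) ∨ idle = False
        idle ∨ ¬heat = False
          ¬heat = False
Both conjuncts True, so the formula holds.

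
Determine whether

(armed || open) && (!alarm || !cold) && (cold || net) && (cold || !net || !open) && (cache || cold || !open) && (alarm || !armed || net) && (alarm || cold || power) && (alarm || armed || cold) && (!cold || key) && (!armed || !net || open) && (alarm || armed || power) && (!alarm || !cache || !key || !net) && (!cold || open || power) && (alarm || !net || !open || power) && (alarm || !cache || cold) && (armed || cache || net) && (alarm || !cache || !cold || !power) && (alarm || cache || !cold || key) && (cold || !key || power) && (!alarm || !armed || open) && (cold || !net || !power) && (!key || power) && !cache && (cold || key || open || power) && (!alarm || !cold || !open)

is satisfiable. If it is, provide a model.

armed=T; key=T; open=T; cold=T; cache=F; power=T; alarm=F; net=T

Unit clause (!cache) forces cache = False.
Set armed = True.
Try key = False:
  (!cold || key) forces cold = False.
  (cold || net) forces net = True.
  (cold || !net || !open) forces open = False.
  clause (!armed || !net || open) is falsified — backtrack.
So key = True.
  then (!key || power) forces power = True.
Set open = True.
  then (cache || cold || !open) forces cold = True.
  then (!alarm || !cold || !open) forces alarm = False.
  then (alarm || !armed || net) forces net = True.
All clauses satisfied.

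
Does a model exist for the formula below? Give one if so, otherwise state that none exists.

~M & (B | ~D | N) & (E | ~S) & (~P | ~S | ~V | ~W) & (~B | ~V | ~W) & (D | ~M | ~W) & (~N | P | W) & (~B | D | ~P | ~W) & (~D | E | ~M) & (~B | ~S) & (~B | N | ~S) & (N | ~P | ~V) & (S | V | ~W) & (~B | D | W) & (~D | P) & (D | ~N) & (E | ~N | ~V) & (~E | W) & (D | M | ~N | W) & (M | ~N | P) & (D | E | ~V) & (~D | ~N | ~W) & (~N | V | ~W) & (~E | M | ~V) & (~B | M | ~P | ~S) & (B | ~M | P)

E = False, M = False, P = True, N = True, B = True, S = False, W = False, V = False, D = True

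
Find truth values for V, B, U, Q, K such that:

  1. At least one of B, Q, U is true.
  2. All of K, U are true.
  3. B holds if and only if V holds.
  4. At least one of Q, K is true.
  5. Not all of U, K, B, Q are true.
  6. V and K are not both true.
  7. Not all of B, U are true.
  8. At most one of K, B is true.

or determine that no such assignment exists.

V = False; B = False; U = True; Q = False; K = True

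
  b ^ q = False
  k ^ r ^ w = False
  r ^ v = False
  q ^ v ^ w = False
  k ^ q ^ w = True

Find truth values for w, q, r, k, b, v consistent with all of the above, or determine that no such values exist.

w = True, q = True, r = False, k = True, b = True, v = False

b ^ q = T ^ T = False ✓
k ^ r ^ w = T ^ F ^ T = False ✓
r ^ v = F ^ F = False ✓
q ^ v ^ w = T ^ F ^ T = False ✓
k ^ q ^ w = T ^ T ^ T = True ✓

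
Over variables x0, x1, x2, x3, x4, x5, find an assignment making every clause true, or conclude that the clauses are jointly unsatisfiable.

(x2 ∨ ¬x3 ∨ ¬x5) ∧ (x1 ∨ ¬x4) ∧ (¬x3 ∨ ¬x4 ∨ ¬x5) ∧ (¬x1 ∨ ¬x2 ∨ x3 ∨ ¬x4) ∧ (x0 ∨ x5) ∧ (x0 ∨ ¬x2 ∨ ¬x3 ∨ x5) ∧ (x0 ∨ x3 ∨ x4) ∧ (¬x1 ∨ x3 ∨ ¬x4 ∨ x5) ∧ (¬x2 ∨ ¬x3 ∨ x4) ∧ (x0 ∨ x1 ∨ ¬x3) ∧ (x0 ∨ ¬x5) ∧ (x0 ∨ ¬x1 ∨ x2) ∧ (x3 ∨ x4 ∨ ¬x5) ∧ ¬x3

Unit clause (¬x3) forces x3 = False.
Try x0 = False:
  (x0 ∨ x5) forces x5 = True.
  clause (x0 ∨ ¬x5) is falsified — backtrack.
So x0 = True.
Set x1 = True.
Set x2 = True.
  then (¬x1 ∨ ¬x2 ∨ x3 ∨ ¬x4) forces x4 = False.
  then (x3 ∨ x4 ∨ ¬x5) forces x5 = False.
All clauses satisfied.

x0 = True, x1 = True, x2 = True, x3 = False, x4 = False, x5 = False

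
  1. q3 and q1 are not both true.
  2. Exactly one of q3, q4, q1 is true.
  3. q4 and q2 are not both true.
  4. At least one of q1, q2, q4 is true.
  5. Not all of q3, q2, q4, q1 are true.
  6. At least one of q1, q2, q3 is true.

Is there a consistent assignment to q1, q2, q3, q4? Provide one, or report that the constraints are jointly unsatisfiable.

q1 = False; q2 = True; q3 = True; q4 = False

  (1) q3=T, q1=F — not both ✓
  (2) {q3, q4, q1}: 1 true — exactly one ✓
  (3) q4=F, q2=T — not both ✓
  (4) {q1, q2, q4}: 1 true — at least one ✓
  (5) {q3, q2, q4, q1}: 2/4 true — not all ✓
  (6) {q1, q2, q3}: 2 true — at least one ✓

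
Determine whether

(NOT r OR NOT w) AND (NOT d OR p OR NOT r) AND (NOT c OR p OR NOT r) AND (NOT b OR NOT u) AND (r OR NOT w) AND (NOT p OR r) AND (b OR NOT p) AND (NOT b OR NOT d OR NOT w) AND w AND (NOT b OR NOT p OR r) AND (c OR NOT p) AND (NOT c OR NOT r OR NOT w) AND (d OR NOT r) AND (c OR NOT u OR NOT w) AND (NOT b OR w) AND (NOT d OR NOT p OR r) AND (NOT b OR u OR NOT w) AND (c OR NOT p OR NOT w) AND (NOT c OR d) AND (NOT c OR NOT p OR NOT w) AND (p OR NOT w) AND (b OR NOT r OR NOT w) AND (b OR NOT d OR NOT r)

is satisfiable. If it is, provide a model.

UNSATISFIABLE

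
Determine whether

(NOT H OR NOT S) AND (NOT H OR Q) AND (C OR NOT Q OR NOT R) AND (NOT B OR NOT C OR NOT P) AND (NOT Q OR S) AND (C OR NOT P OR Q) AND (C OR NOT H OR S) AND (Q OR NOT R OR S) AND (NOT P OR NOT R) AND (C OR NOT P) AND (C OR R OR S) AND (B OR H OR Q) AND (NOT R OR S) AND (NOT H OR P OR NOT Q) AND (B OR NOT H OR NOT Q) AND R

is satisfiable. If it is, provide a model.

Unit clause (R) forces R = True.
In (NOT P OR NOT R) only NOT P is left, so P = False.
In (NOT R OR S) only S is left, so S = True.
In (NOT H OR NOT S) only NOT H is left, so H = False.
Set Q = True.
  then (C OR NOT Q OR NOT R) forces C = True.
Set B = False.
All clauses satisfied.

H = False; Q = True; P = False; B = False; C = True; R = True; S = True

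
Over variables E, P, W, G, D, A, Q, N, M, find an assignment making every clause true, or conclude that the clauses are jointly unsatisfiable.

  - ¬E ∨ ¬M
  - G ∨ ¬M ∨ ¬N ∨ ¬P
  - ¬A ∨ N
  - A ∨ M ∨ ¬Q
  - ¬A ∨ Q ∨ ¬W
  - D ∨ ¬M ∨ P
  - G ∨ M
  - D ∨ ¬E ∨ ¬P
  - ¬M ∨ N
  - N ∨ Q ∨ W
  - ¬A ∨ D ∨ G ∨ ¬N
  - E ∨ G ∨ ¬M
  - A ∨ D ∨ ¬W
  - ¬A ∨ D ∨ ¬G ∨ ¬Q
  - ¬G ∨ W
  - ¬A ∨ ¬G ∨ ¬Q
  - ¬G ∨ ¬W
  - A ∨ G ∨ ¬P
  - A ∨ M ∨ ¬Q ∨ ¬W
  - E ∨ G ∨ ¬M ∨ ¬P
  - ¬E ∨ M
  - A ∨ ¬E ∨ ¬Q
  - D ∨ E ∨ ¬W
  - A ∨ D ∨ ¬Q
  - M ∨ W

UNSATISFIABLE

Case G = True:
  (¬G ∨ W) forces W = True.
  Clause (¬G ∨ ¬W) is falsified — contradiction.
Case G = False:
  (G ∨ M) forces M = True.
  (¬E ∨ ¬M) forces E = False.
  Clause (E ∨ G ∨ ¬M) is falsified — contradiction.
Both cases fail, so the formula is unsatisfiable.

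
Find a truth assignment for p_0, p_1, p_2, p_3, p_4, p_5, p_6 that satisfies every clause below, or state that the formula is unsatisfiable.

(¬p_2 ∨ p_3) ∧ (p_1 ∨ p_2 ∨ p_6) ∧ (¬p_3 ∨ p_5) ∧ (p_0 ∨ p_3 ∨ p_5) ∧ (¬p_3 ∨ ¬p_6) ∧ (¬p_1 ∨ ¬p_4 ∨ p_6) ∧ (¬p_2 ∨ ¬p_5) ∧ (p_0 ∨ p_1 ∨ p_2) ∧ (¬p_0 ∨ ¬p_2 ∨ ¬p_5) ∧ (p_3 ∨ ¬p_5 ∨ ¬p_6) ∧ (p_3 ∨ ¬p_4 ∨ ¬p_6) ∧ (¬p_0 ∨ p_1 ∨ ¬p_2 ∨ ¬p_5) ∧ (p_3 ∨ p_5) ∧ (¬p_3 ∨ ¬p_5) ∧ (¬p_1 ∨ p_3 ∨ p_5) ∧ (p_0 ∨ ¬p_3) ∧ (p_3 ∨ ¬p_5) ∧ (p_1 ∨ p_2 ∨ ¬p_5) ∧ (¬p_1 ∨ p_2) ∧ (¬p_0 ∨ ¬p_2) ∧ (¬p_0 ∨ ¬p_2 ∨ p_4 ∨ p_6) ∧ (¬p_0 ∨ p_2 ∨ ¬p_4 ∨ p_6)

Case p_3 = True:
  (¬p_3 ∨ p_5) forces p_5 = True.
  Clause (¬p_3 ∨ ¬p_5) is falsified — contradiction.
Case p_3 = False:
  (¬p_2 ∨ p_3) forces p_2 = False.
  (p_3 ∨ p_5) forces p_5 = True.
  Clause (p_3 ∨ ¬p_5) is falsified — contradiction.
Both cases fail, so the formula is unsatisfiable.

Unsatisfiable — no assignment works.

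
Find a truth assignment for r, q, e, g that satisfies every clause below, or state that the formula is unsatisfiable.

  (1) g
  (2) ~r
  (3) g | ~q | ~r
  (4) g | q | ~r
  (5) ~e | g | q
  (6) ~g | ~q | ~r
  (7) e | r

Unit clause (g) forces g = True.
Unit clause (~r) forces r = False.
In (e | r) only e is left, so e = True.
Set q = False.
Check each clause:
  (g): g holds.
  (~r): ~r holds.
  (g | ~q | ~r): g holds.
  (g | q | ~r): g holds.
  (~e | g | q): g holds.
  (~g | ~q | ~r): ~q holds.
  (e | r): e holds.
All clauses satisfied.

r: False, q: False, e: True, g: True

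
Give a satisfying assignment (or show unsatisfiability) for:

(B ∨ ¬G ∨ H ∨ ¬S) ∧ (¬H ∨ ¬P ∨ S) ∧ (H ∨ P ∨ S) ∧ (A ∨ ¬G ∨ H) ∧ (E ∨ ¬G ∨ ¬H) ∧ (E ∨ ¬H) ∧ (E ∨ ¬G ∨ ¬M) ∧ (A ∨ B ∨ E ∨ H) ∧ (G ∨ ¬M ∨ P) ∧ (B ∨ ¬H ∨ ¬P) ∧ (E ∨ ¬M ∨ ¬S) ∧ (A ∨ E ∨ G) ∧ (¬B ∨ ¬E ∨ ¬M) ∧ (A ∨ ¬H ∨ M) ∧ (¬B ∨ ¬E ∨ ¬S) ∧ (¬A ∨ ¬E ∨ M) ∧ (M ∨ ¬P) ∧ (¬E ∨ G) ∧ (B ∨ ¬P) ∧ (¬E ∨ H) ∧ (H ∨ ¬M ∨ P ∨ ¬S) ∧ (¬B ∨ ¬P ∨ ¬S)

M = True; G = True; H = True; P = False; S = True; B = False; A = False; E = True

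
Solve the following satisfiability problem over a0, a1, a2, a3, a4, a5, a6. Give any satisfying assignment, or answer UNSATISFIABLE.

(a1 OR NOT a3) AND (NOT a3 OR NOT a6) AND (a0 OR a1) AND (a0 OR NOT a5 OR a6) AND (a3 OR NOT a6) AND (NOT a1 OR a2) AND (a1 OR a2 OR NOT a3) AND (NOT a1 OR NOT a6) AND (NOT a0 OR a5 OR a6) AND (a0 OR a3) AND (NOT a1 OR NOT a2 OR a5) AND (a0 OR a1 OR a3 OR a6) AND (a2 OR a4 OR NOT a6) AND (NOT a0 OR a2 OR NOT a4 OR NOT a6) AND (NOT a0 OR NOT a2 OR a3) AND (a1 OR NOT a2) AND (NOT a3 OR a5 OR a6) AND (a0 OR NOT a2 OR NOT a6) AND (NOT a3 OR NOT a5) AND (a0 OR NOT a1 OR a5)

a0 = True, a1 = False, a2 = False, a3 = False, a4 = True, a5 = True, a6 = False

Try a0 = False:
  (a0 OR a1) forces a1 = True.
  (NOT a1 OR a2) forces a2 = True.
  (NOT a1 OR NOT a6) forces a6 = False.
  (a0 OR NOT a5 OR a6) forces a5 = False.
  clause (NOT a1 OR NOT a2 OR a5) is falsified — backtrack.
So a0 = True.
Set a1 = False.
  then (a1 OR NOT a3) forces a3 = False.
  then (a3 OR NOT a6) forces a6 = False.
  then (NOT a0 OR a5 OR a6) forces a5 = True.
  then (NOT a0 OR NOT a2 OR a3) forces a2 = False.
Set a4 = True.
All clauses satisfied.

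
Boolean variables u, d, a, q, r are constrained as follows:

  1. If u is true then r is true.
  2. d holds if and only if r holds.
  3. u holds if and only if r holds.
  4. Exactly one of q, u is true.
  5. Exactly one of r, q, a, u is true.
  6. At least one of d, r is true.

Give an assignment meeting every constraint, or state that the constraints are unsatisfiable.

UNSATISFIABLE

Case d = True:
  (2) with d=T forces r = True.
  (3) with r=T forces u = True.
  Constraint (5) is violated (r=T, u=T) — contradiction.
Case d = False:
  (2) with d=F forces r = False.
  Constraint (6) is violated (d=F, r=F) — contradiction.
Both cases fail — unsatisfiable.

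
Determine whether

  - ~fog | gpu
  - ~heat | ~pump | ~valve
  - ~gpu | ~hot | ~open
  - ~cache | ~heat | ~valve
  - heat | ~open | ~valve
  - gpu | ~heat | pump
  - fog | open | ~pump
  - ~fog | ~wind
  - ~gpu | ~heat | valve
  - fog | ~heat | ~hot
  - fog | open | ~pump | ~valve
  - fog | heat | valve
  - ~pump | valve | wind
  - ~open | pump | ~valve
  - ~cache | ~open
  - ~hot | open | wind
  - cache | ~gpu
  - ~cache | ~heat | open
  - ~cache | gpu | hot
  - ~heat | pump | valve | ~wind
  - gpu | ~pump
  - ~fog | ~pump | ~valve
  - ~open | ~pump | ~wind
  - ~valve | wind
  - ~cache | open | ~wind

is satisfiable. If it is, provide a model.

fog = True; open = False; pump = False; hot = False; heat = False; gpu = True; valve = False; wind = False; cache = True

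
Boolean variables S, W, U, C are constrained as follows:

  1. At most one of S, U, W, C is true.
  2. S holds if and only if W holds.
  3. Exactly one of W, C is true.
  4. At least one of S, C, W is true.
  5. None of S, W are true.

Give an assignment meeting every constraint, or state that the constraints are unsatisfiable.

S = False; W = False; U = False; C = True

  (1) {S, U, W, C}: 1 true — at most one ✓
  (2) S=F, W=F — same ✓
  (3) {W, C}: 1 true — exactly one ✓
  (4) {S, C, W}: 1 true — at least one ✓
  (5) {S, W}: 0 true — none ✓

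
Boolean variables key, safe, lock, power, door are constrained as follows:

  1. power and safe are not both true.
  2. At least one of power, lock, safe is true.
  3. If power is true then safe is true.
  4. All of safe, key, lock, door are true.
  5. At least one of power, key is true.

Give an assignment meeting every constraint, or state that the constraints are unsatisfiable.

key: True, safe: True, lock: True, power: False, door: True

  (1) power=F, safe=T — not both ✓
  (2) {power, lock, safe}: 2 true — at least one ✓
  (3) power=F ⇒ safe: vacuous ✓
  (4) {safe, key, lock, door}: all 4 true ✓
  (5) {power, key}: 1 true — at least one ✓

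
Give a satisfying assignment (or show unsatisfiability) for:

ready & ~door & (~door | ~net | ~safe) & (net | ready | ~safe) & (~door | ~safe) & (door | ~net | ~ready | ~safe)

net=F, door=F, ready=T, safe=F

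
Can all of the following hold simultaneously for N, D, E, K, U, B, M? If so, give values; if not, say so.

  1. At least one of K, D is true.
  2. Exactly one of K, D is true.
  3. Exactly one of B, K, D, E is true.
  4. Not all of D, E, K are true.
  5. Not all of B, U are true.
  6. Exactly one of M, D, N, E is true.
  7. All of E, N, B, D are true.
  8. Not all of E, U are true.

Case E = True:
  (3) with E=T forces B = False.
  Constraint (7) is violated (B=F) — contradiction.
Case E = False:
  Constraint (7) is violated (E=F) — contradiction.
Both cases fail — unsatisfiable.

No satisfying assignment exists.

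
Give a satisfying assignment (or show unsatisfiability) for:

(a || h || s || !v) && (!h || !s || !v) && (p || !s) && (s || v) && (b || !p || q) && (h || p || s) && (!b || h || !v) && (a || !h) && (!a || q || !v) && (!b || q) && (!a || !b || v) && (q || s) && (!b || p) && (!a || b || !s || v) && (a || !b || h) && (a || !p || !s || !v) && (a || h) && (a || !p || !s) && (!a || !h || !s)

p = True, h = True, q = True, a = True, b = False, v = True, s = False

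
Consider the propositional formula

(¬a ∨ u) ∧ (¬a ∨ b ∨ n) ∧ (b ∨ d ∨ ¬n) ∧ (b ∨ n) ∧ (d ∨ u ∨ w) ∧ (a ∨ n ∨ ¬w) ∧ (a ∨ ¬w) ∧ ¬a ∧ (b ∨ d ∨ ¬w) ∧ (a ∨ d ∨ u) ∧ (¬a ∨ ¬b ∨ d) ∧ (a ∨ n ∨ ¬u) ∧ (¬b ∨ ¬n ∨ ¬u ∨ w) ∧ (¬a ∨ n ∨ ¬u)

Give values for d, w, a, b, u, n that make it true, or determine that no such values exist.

Unit clause (¬a) forces a = False.
In (a ∨ ¬w) only ¬w is left, so w = False.
Try d = False:
  (d ∨ u ∨ w) forces u = True.
  (a ∨ n ∨ ¬u) forces n = True.
  (b ∨ d ∨ ¬n) forces b = True.
  clause (¬b ∨ ¬n ∨ ¬u ∨ w) is falsified — backtrack.
So d = True.
Set b = False.
  then (b ∨ n) forces n = True.
Set u = False.
All clauses satisfied.

d = True, w = False, a = False, b = False, u = False, n = True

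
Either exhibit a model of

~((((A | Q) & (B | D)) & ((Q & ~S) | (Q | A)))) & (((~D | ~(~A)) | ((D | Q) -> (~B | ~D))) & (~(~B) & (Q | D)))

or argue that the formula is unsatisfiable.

Case B = True: the formula simplifies to ~(((A | Q) & ((Q & ~S) | (Q | A)))) & (((~D | ~(~A)) | ((D | Q) -> ~D)) & (Q | D)).
  Q = True: the conjunct ~(((A | Q) & ((Q & ~S) | (Q | A)))) becomes ~((True & True)) = False.
  Q = False: simplifies to ~((A & A)) & (((~D | ~(~A)) | (D -> ~D)) & D).
    D = True: simplifies to ~((A & A)) & ~(~A).
      A = True: the conjunct ~((A & A)) becomes ~((True & True)) = False.
      A = False: the conjunct ~(~A) becomes ~(~False) = False.
    D = False: the conjunct D is False.
Case B = False: the conjunct ~(~B) becomes ~(~False) = False.
Both cases fail — unsatisfiable.

UNSATISFIABLE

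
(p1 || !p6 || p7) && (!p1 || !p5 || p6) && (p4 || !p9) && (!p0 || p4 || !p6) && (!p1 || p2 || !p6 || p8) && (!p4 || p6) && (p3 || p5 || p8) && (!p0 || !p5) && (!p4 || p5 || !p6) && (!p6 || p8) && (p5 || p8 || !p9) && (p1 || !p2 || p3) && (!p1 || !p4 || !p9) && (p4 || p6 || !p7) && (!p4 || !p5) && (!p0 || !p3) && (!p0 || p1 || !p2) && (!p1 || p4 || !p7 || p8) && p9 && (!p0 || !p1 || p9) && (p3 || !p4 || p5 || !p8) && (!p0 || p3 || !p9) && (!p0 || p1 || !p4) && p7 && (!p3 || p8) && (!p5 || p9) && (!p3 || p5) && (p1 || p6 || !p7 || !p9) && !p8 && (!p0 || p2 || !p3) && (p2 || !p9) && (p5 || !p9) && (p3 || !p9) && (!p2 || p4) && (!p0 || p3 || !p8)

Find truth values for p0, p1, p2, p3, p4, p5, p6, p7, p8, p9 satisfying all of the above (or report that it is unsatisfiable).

UNSATISFIABLE

Case p4 = True:
  (!p4 || p6) forces p6 = True.
  (!p4 || p5 || !p6) forces p5 = True.
  Clause (!p4 || !p5) is falsified — contradiction.
Case p4 = False:
  (p4 || !p9) forces p9 = False.
  Clause (p9) is falsified — contradiction.
Both cases fail, so the formula is unsatisfiable.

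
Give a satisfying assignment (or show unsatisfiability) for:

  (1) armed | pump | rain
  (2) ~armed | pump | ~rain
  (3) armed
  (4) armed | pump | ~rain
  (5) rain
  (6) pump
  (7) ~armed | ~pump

No satisfying assignment exists.

Case pump = True:
  (armed) forces armed = True.
  Clause (~armed | ~pump) is falsified — contradiction.
Case pump = False:
  Clause (pump) is falsified — contradiction.
Both cases fail, so the formula is unsatisfiable.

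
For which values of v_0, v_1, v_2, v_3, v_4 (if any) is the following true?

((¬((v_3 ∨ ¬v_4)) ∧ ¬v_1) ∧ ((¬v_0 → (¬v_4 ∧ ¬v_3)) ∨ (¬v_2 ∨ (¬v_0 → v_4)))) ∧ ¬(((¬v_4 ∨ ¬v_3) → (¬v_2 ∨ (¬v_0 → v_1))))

v_0: False, v_1: False, v_2: True, v_3: False, v_4: True

  (¬((v_3 ∨ ¬v_4)) ∧ ¬v_1) ∧ ((¬v_0 → (¬v_4 ∧ ¬v_3)) ∨ (¬v_2 ∨ (¬v_0 → v_4))) = True
    ¬((v_3 ∨ ¬v_4)) ∧ ¬v_1 = True
      ¬((v_3 ∨ ¬v_4)) = True
        v_3 ∨ ¬v_4 = False
          ¬v_4 = False
      ¬v_1 = True
    (¬v_0 → (¬v_4 ∧ ¬v_3)) ∨ (¬v_2 ∨ (¬v_0 → v_4)) = True
      ¬v_0 → (¬v_4 ∧ ¬v_3) = False
        ¬v_0 = True
        ¬v_4 ∧ ¬v_3 = False
          ¬v_4 = False
          ¬v_3 = True
      ¬v_2 ∨ (¬v_0 → v_4) = True
        ¬v_2 = False
        ¬v_0 → v_4 = True
          ¬v_0 = True
  ¬(((¬v_4 ∨ ¬v_3) → (¬v_2 ∨ (¬v_0 → v_1)))) = True
    (¬v_4 ∨ ¬v_3) → (¬v_2 ∨ (¬v_0 → v_1)) = False
      ¬v_4 ∨ ¬v_3 = True
        ¬v_4 = False
        ¬v_3 = True
      ¬v_2 ∨ (¬v_0 → v_1) = False
        ¬v_2 = False
        ¬v_0 → v_1 = False
          ¬v_0 = True
Both conjuncts True, so the formula holds.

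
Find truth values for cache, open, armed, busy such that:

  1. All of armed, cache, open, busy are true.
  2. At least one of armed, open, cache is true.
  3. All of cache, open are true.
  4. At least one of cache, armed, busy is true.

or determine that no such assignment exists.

cache = True; open = True; armed = True; busy = True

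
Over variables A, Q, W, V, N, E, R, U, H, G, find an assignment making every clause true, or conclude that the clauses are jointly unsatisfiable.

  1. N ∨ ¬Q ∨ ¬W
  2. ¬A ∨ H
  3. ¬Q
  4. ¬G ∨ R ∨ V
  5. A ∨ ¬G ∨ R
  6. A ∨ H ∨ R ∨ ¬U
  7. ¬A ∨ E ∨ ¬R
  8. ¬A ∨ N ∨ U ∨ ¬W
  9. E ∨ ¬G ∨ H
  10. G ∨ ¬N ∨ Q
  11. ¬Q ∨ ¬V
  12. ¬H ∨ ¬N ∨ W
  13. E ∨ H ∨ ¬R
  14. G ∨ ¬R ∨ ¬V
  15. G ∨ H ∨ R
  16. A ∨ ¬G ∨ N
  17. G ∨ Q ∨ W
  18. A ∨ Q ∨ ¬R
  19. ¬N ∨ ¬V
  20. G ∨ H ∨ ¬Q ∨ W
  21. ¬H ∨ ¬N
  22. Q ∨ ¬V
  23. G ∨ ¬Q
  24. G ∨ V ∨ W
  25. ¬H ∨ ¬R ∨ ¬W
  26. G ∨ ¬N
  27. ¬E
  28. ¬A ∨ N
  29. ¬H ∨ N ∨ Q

Case H = True:
  (¬Q) forces Q = False.
  (¬H ∨ ¬N) forces N = False.
  Clause (¬H ∨ N ∨ Q) is falsified — contradiction.
Case H = False:
  (¬A ∨ H) forces A = False.
  (¬Q) forces Q = False.
  (A ∨ Q ∨ ¬R) forces R = False.
  (A ∨ ¬G ∨ R) forces G = False.
  Clause (G ∨ H ∨ R) is falsified — contradiction.
Both cases fail, so the formula is unsatisfiable.

No satisfying assignment exists.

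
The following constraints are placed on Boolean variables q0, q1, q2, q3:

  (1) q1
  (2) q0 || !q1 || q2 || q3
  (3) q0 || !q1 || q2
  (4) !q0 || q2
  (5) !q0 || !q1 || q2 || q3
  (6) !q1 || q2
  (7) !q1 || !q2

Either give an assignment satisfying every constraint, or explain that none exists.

Case q1 = True:
  (!q1 || q2) forces q2 = True.
  Clause (!q1 || !q2) is falsified — contradiction.
Case q1 = False:
  Clause (q1) is falsified — contradiction.
Both cases fail, so the formula is unsatisfiable.

No satisfying assignment exists.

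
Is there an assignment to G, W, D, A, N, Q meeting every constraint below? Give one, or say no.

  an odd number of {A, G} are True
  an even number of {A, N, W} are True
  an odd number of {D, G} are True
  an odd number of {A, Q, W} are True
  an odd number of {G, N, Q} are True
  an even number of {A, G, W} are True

G=F, W=T, D=T, A=T, N=F, Q=T

{A, G}: 1 true → odd ✓
{A, N, W}: 2 true → even ✓
{D, G}: 1 true → odd ✓
{A, Q, W}: 3 true → odd ✓
{G, N, Q}: 1 true → odd ✓
{A, G, W}: 2 true → even ✓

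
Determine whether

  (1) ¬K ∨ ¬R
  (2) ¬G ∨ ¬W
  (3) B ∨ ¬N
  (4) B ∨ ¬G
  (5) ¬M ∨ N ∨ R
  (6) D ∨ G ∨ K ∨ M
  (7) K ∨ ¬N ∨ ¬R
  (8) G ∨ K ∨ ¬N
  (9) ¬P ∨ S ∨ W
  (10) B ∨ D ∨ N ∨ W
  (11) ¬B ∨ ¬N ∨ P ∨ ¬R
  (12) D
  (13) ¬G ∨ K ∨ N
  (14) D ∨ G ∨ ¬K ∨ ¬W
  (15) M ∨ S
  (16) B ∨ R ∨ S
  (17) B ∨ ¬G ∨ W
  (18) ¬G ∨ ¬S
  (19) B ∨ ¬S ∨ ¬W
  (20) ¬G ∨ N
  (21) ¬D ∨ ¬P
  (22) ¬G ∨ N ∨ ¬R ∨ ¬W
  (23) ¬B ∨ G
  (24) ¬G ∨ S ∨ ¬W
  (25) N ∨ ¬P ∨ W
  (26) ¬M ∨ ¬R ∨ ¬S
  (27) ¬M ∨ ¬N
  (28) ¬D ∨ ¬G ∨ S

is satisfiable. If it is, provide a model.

Unit clause (D) forces D = True.
In (¬D ∨ ¬P) only ¬P is left, so P = False.
Set M = False.
  then (M ∨ S) forces S = True.
  then (¬G ∨ ¬S) forces G = False.
  then (¬B ∨ G) forces B = False.
  then (B ∨ ¬N) forces N = False.
  then (B ∨ ¬S ∨ ¬W) forces W = False.
Set K = False.
Set R = False.
All clauses satisfied.

M=F, D=T, P=F, S=T, G=F, B=F, K=F, R=F, N=F, W=F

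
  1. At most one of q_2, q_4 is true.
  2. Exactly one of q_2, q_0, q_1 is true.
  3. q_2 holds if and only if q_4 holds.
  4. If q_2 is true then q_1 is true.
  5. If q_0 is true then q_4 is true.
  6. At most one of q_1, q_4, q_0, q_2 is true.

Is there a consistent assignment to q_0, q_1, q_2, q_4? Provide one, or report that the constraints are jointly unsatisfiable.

q_0 = False, q_1 = True, q_2 = False, q_4 = False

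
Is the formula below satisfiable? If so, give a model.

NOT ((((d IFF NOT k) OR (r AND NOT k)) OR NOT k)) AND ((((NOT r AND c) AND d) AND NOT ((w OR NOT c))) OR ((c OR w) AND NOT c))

k: True; r: False; w: True; c: False; d: True

  NOT ((((d IFF NOT k) OR (r AND NOT k)) OR NOT k)) = True
    ((d IFF NOT k) OR (r AND NOT k)) OR NOT k = False
      (d IFF NOT k) OR (r AND NOT k) = False
        d IFF NOT k = False
          NOT k = False
        r AND NOT k = False
          NOT k = False
      NOT k = False
  (((NOT r AND c) AND d) AND NOT ((w OR NOT c))) OR ((c OR w) AND NOT c) = True
    ((NOT r AND c) AND d) AND NOT ((w OR NOT c)) = False
      (NOT r AND c) AND d = False
        NOT r AND c = False
          NOT r = True
      NOT ((w OR NOT c)) = False
        w OR NOT c = True
          NOT c = True
    (c OR w) AND NOT c = True
      c OR w = True
      NOT c = True
Both conjuncts True, so the formula holds.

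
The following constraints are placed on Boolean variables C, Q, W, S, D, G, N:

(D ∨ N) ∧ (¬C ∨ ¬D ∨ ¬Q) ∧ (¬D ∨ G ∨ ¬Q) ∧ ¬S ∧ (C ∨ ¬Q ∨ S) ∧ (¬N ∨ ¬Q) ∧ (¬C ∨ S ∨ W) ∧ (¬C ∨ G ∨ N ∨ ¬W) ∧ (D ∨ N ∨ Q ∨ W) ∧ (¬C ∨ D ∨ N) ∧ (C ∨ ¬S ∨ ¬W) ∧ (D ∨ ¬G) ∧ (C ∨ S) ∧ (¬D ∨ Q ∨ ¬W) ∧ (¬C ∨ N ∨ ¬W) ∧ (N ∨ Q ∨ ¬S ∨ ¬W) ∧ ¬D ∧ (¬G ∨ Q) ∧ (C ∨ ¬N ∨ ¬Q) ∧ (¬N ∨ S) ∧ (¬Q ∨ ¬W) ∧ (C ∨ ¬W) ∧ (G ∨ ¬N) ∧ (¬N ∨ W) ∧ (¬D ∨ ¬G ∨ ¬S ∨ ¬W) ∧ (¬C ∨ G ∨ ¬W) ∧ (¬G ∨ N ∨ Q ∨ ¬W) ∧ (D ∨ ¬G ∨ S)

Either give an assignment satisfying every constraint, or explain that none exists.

Case D = True:
  Clause (¬D) is falsified — contradiction.
Case D = False:
  (D ∨ N) forces N = True.
  (¬S) forces S = False.
  Clause (¬N ∨ S) is falsified — contradiction.
Both cases fail, so the formula is unsatisfiable.

Unsatisfiable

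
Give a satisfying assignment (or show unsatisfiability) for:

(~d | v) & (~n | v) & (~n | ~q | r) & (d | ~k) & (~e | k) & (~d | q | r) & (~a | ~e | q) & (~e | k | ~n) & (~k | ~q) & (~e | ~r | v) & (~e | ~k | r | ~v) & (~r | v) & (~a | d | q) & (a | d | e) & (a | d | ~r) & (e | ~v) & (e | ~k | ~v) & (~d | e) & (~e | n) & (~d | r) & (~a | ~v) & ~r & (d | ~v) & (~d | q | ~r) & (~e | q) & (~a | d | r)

Case r = True:
  Clause (~r) is falsified — contradiction.
Case r = False:
  (~d | r) forces d = False.
  (d | ~k) forces k = False.
  (~e | k) forces e = False.
  (a | d | e) forces a = True.
  Clause (~a | d | r) is falsified — contradiction.
Both cases fail, so the formula is unsatisfiable.

Unsatisfiable — no assignment works.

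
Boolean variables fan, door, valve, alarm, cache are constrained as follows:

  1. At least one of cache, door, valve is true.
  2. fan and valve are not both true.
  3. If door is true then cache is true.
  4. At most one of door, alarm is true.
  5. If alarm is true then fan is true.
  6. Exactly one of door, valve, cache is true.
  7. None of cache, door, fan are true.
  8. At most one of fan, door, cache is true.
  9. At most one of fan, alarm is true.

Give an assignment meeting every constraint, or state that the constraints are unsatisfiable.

fan: False, door: False, valve: True, alarm: False, cache: False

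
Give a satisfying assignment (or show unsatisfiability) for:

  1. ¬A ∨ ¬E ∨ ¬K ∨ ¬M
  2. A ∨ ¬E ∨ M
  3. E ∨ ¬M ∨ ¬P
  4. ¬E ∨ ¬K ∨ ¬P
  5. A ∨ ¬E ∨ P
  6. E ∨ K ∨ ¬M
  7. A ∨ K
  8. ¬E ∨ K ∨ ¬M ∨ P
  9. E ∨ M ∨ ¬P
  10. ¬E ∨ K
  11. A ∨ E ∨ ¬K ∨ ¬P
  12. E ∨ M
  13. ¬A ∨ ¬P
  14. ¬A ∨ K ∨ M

Set A = True.
  then (¬A ∨ ¬P) forces P = False.
Set M = True.
Try K = False:
  (E ∨ K ∨ ¬M) forces E = True.
  clause (¬E ∨ K ∨ ¬M ∨ P) is falsified — backtrack.
So K = True.
  then (¬A ∨ ¬E ∨ ¬K ∨ ¬M) forces E = False.
All clauses satisfied.

A: True, P: False, M: True, K: True, E: False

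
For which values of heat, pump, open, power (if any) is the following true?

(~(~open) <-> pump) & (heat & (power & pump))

heat = True, pump = True, open = True, power = True

  ~(~open) <-> pump = True
    ~(~open) = True
      ~open = False
  heat & (power & pump) = True
    power & pump = True
Both conjuncts True, so the formula holds.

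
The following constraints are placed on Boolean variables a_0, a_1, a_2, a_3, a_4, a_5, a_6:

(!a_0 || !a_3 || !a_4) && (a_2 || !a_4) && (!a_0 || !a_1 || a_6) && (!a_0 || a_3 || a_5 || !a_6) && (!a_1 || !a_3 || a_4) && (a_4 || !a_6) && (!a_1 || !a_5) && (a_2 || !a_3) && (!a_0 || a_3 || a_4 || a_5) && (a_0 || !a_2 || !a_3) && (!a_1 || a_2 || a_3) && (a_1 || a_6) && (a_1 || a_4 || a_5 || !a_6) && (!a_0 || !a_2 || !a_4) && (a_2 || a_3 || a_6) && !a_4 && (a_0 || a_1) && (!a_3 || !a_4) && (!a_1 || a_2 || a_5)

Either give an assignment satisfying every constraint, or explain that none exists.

a_0 = False, a_1 = True, a_2 = True, a_3 = False, a_4 = False, a_5 = False, a_6 = False

Unit clause (!a_4) forces a_4 = False.
In (a_4 || !a_6) only !a_6 is left, so a_6 = False.
In (a_1 || a_6) only a_1 is left, so a_1 = True.
In (!a_0 || !a_1 || a_6) only !a_0 is left, so a_0 = False.
In (!a_1 || !a_3 || a_4) only !a_3 is left, so a_3 = False.
In (!a_1 || !a_5) only !a_5 is left, so a_5 = False.
In (!a_1 || a_2 || a_3) only a_2 is left, so a_2 = True.
All clauses satisfied.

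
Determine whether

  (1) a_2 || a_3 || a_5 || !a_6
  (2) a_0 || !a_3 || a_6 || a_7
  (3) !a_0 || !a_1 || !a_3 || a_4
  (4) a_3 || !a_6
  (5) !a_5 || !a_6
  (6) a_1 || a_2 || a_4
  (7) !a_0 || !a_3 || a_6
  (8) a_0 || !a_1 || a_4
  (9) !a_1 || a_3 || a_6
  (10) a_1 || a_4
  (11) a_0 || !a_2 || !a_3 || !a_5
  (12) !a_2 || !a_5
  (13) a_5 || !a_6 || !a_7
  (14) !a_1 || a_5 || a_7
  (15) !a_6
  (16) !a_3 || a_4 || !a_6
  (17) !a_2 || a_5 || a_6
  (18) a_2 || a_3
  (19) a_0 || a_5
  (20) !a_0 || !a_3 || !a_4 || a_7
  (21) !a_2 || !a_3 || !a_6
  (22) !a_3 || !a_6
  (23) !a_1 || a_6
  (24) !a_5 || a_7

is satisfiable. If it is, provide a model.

Unit clause (!a_6) forces a_6 = False.
In (!a_1 || a_6) only !a_1 is left, so a_1 = False.
In (a_1 || a_4) only a_4 is left, so a_4 = True.
Try a_0 = True:
  (!a_0 || !a_3 || a_6) forces a_3 = False.
  (a_2 || a_3) forces a_2 = True.
  (!a_2 || !a_5) forces a_5 = False.
  clause (!a_2 || a_5 || a_6) is falsified — backtrack.
So a_0 = False.
  then (a_0 || a_5) forces a_5 = True.
  then (!a_5 || a_7) forces a_7 = True.
  then (!a_2 || !a_5) forces a_2 = False.
  then (a_2 || a_3) forces a_3 = True.
All clauses satisfied.

a_0 = False, a_1 = False, a_2 = False, a_3 = True, a_4 = True, a_5 = True, a_6 = False, a_7 = True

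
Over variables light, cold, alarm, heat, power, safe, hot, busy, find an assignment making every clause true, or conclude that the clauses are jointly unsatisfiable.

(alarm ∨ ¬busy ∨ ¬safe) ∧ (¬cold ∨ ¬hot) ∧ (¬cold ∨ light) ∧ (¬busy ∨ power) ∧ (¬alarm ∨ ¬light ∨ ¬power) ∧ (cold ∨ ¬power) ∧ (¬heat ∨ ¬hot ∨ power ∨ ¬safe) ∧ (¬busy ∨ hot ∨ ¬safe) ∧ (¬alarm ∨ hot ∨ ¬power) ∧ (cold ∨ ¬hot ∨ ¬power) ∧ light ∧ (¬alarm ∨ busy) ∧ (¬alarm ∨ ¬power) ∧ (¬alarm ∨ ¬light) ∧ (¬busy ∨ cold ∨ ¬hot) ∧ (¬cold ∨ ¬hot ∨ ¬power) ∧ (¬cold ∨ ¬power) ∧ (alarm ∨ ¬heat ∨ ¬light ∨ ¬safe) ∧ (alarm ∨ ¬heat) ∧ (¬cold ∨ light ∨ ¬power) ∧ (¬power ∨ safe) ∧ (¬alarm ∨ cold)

light=T, cold=F, alarm=F, heat=F, power=F, safe=T, hot=T, busy=F

Unit clause (light) forces light = True.
In (¬alarm ∨ ¬light) only ¬alarm is left, so alarm = False.
In (alarm ∨ ¬heat) only ¬heat is left, so heat = False.
Set cold = False.
  then (cold ∨ ¬power) forces power = False.
  then (¬busy ∨ power) forces busy = False.
Set safe = True.
Set hot = True.
All clauses satisfied.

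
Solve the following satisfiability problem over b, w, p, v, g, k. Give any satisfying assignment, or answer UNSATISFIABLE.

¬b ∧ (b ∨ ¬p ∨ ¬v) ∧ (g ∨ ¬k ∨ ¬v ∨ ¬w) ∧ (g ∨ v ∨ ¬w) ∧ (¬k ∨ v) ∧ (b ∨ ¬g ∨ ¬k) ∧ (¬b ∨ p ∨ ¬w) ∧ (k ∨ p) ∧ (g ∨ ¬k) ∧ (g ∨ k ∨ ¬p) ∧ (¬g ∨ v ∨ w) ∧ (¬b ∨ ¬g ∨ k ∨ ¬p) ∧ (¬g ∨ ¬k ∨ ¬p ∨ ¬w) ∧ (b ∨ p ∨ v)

Unit clause (¬b) forces b = False.
Set w = True.
Set p = True.
  then (b ∨ ¬p ∨ ¬v) forces v = False.
  then (g ∨ v ∨ ¬w) forces g = True.
  then (¬k ∨ v) forces k = False.
All clauses satisfied.

b: False, w: True, p: True, v: False, g: True, k: False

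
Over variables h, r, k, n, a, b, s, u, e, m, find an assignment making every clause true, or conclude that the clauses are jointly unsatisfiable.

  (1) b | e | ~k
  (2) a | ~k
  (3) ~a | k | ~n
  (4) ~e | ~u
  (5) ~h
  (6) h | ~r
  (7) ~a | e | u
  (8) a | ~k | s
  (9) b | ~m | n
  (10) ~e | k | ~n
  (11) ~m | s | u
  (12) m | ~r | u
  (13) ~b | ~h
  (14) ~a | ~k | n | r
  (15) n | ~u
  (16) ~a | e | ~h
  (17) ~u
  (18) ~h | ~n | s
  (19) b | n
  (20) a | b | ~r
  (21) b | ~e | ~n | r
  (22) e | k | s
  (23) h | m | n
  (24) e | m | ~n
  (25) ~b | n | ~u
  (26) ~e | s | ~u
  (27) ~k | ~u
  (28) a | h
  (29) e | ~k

h = False, r = False, k = True, n = True, a = True, b = True, s = False, u = False, e = True, m = False

Unit clause (~h) forces h = False.
In (h | ~r) only ~r is left, so r = False.
Unit clause (~u) forces u = False.
In (a | h) only a is left, so a = True.
In (~a | e | u) only e is left, so e = True.
Set k = True.
  then (~a | ~k | n | r) forces n = True.
  then (b | ~e | ~n | r) forces b = True.
Set s = False.
  then (~m | s | u) forces m = False.
All clauses satisfied.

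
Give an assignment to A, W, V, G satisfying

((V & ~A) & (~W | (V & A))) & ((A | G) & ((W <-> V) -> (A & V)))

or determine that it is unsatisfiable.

A=F, W=F, V=T, G=T

  (V & ~A) & (~W | (V & A)) = True
    V & ~A = True
      ~A = True
    ~W | (V & A) = True
      ~W = True
      V & A = False
  (A | G) & ((W <-> V) -> (A & V)) = True
    A | G = True
    (W <-> V) -> (A & V) = True
      W <-> V = False
      A & V = False
Both conjuncts True, so the formula holds.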